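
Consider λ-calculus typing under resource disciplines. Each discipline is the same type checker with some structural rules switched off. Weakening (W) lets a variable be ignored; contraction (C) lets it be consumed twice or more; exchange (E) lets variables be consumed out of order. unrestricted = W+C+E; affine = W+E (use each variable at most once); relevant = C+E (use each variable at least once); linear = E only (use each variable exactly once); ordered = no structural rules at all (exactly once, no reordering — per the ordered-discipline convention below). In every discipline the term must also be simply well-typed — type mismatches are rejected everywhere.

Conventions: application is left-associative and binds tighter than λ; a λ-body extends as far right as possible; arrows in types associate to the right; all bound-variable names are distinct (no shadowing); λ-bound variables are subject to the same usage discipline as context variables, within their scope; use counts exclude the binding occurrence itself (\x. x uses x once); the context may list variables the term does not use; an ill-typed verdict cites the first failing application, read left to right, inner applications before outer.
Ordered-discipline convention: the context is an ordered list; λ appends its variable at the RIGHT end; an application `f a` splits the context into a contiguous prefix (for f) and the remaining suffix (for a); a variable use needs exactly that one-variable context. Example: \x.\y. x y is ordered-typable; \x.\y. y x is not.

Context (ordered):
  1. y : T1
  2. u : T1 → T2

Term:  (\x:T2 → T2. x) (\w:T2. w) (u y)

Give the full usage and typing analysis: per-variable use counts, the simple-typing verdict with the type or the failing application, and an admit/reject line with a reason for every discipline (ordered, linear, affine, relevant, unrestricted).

use counts: y: 1; u: 1; x [bound]: 1; w [bound]: 1
order of uses: x, w, u, y
typing: ✓ — T2
ordered: ✗, use order x, w, u, y needs exchange
linear: ✓, single use per variable (y, u, x, w)
affine: ✓, none of y, u, x, w used more than once
relevant: ✓, none of y, u, x, w goes unused
unrestricted: ✓, well-typed at T2; no restrictions here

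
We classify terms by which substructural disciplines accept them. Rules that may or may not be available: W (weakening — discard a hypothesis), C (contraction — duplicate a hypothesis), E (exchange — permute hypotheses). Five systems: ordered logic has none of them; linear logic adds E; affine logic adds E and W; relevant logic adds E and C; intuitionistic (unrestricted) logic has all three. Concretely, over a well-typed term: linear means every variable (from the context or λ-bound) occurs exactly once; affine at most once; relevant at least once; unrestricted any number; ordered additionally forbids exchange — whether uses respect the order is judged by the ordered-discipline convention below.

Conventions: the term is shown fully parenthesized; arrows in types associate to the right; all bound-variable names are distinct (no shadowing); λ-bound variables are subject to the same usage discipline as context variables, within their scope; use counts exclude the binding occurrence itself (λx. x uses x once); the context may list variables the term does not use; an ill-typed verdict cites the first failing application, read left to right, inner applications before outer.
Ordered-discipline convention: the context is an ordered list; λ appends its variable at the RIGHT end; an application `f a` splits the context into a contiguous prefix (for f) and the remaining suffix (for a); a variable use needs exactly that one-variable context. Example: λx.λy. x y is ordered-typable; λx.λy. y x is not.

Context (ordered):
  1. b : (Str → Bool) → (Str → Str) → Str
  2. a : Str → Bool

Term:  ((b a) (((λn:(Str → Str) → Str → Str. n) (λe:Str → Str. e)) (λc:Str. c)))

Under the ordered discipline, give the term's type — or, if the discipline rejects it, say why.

term : Str
counts: b: 1×, a: 1×, n [bound]: 1×, e [bound]: 1×, c [bound]: 1×
order of uses: b, a, n, e, c
typing: the term checks, with type Str
all disciplines: ordered ✓, linear ✓, affine ✓, relevant ✓, unrestricted ✓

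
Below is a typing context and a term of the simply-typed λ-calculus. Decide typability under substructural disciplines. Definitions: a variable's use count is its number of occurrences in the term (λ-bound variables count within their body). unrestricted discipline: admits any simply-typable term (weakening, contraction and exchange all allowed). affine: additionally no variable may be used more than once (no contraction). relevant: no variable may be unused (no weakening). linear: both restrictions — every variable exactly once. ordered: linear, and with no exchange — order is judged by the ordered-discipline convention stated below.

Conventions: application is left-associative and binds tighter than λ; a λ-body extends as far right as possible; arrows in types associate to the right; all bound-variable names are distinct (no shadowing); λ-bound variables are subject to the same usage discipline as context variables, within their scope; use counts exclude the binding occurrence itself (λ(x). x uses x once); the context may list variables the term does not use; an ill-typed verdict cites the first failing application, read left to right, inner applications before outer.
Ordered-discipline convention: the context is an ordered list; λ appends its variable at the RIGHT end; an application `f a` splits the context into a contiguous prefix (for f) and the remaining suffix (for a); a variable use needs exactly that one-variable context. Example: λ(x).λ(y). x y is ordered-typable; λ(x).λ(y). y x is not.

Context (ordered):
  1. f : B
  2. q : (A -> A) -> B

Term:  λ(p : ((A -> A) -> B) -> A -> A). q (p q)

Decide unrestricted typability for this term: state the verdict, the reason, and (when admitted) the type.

yes — simply typable at (((A -> A) -> B) -> A -> A) -> B; W, C, E all held; term : (((A -> A) -> B) -> A -> A) -> B
counts: f: 0×; q: 2×; p [bound]: 1×
left-to-right use order: q, p, q
typing: well-typed at (((A -> A) -> B) -> A -> A) -> B
summary: ordered ✗ · linear ✗ · affine ✗ · relevant ✗ · unrestricted ✓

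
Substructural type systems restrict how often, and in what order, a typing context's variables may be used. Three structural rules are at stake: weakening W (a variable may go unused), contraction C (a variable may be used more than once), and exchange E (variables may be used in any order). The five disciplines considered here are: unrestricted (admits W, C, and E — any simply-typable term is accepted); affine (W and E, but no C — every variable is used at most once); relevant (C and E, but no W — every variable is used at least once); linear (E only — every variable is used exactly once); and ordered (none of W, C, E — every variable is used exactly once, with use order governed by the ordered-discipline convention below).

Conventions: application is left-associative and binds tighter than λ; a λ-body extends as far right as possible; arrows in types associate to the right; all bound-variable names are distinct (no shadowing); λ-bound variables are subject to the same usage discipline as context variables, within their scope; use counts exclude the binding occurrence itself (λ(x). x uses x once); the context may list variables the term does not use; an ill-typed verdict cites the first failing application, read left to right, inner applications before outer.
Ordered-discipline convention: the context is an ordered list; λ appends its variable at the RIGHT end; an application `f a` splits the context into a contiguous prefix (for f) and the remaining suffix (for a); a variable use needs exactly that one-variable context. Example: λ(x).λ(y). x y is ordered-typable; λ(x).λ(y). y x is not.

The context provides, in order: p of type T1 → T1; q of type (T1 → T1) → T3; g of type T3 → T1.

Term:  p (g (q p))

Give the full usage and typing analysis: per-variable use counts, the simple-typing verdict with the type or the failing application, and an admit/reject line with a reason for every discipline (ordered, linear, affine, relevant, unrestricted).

variable uses: p ×2, q ×1, g ×1
order of uses: p, g, q, p
typing: ✓ — T1
ordered: ✗ — repeated use of p ×2
linear: ✗ — repeated use of p ×2
affine: ✗ — repeated use of p ×2
relevant: ✓ — none of p, q, g goes unused
unrestricted: ✓ — simply typable at T1; W, C, E all held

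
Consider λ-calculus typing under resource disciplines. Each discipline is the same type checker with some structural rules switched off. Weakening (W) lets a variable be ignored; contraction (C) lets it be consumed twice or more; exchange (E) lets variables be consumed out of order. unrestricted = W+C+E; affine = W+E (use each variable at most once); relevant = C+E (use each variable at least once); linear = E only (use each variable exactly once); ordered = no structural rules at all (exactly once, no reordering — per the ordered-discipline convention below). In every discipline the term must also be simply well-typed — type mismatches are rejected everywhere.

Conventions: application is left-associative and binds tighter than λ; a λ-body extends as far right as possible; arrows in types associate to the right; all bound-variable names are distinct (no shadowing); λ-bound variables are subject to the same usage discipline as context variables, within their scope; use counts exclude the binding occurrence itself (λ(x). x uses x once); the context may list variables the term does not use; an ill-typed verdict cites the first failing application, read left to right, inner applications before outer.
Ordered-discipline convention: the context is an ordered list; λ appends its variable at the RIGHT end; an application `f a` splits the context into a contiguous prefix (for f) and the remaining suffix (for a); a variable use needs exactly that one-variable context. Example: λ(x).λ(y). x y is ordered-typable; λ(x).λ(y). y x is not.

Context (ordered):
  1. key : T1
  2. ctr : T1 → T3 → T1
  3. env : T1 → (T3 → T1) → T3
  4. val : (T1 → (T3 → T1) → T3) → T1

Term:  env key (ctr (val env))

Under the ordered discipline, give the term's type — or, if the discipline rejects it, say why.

not well-typed under ordered — env ×2 used more than once (contraction)
usage: key: 1; ctr: 1; env: 2; val: 1
use order (left to right): env, key, ctr, val, env
typing: well-typed at T3
across the five disciplines: ordered ✗ | linear ✗ | affine ✗ | relevant ✓ | unrestricted ✓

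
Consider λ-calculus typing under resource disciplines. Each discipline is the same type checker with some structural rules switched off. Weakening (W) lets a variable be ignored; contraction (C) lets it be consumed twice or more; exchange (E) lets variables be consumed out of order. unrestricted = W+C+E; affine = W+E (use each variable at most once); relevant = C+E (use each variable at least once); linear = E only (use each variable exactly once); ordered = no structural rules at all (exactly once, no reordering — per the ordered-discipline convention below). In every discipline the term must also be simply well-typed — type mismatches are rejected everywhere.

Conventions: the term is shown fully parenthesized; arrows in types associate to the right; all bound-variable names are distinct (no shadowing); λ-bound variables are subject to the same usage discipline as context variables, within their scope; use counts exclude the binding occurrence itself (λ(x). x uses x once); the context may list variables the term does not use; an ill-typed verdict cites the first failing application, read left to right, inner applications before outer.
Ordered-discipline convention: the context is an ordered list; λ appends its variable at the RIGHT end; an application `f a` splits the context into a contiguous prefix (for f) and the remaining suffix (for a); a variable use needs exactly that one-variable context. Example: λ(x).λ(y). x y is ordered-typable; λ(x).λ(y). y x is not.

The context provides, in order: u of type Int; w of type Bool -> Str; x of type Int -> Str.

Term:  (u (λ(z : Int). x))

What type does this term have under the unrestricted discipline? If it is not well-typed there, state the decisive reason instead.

not well-typed under unrestricted — a type mismatch blocks all five
variable uses: u: 1×, w: 0×, x: 1×, z (λ-bound): 0×
use order (left to right): u, x
typing: ill-typed: can't apply a value of type Int
all disciplines: ordered ✗, linear ✗, affine ✗, relevant ✗, unrestricted ✗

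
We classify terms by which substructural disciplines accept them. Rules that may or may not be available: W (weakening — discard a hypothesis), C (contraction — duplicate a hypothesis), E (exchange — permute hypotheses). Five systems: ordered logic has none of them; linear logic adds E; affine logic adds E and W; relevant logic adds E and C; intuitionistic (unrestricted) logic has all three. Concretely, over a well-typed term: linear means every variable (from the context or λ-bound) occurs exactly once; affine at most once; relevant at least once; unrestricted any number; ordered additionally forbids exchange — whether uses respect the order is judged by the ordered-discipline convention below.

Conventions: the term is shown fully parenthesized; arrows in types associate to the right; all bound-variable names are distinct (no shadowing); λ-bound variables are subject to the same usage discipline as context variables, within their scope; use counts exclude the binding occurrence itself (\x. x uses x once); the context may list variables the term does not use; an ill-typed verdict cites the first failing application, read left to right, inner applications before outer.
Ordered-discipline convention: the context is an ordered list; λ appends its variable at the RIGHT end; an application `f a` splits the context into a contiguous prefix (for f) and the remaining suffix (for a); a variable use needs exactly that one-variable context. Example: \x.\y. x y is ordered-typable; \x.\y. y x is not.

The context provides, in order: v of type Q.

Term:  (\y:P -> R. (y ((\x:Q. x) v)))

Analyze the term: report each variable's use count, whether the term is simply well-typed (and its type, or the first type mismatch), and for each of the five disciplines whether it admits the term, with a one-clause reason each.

counts: v: 1×; y [bound]: 1×; x [bound]: 1×
order of uses: y, x, v
typing: ill-typed: an argument Q mismatches the expected P
ordered: ✗, a type mismatch blocks all five
linear: ✗, the type mismatch rejects it
affine: ✗, not simply typable
relevant: ✗, fails simple typing
unrestricted: ✗, a type mismatch blocks all five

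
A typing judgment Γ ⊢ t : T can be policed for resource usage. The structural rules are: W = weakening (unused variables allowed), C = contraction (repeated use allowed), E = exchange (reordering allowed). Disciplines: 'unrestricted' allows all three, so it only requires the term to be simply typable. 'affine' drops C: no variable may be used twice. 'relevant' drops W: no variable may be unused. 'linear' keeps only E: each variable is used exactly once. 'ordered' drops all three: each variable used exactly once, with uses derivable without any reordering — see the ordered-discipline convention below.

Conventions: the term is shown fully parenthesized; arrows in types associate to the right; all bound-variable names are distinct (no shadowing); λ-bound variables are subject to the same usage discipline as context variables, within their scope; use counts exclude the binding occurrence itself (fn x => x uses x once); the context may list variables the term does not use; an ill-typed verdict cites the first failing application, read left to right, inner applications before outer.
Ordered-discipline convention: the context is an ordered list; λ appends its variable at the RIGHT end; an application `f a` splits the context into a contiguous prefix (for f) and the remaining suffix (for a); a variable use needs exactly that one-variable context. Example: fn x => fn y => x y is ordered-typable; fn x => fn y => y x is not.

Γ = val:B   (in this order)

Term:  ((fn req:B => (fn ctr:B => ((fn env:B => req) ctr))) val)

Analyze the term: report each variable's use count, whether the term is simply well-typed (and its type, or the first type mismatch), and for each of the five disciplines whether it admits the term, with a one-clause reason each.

usage: val ×1, req (λ-bound) ×1, ctr (λ-bound) ×1, env (λ-bound) ×0
uses in reading order: req, ctr, val
typing: the term checks, with type B -> B
ordered: ✗ — needs weakening: env unused
linear: ✗ — needs weakening: env unused
affine: ✓ — no duplicate uses among val, req, ctr, env
relevant: ✗ — needs weakening: env unused
unrestricted: ✓ — typability at B -> B is all that's needed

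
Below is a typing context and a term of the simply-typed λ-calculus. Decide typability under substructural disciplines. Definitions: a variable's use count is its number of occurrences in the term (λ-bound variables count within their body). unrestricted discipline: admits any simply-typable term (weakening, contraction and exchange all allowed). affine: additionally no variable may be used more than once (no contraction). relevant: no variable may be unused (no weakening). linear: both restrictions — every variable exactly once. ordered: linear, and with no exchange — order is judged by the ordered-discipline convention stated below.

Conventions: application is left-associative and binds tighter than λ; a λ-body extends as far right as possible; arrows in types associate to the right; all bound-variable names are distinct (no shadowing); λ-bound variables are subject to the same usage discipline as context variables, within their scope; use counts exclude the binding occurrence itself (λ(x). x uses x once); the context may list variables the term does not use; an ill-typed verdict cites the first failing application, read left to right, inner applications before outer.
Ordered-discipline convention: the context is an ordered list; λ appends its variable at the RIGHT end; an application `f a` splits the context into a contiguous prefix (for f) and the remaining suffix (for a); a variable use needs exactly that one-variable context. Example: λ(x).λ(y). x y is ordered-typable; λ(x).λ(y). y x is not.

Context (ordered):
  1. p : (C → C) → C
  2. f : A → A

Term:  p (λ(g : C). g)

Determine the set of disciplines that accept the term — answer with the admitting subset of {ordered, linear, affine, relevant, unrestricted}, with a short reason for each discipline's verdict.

admitting disciplines: affine, unrestricted
use counts: p: 1, f: 0, g [bound]: 1
use order (left to right): p, g
typing: well-typed at C
ordered ✗ (unused: f — weakening required)
linear ✗ (unused: f — weakening required)
affine ✓ (no duplicate uses among p, f, g)
relevant ✗ (unused: f — weakening required)
unrestricted ✓ (simply typable at C; W, C, E all held)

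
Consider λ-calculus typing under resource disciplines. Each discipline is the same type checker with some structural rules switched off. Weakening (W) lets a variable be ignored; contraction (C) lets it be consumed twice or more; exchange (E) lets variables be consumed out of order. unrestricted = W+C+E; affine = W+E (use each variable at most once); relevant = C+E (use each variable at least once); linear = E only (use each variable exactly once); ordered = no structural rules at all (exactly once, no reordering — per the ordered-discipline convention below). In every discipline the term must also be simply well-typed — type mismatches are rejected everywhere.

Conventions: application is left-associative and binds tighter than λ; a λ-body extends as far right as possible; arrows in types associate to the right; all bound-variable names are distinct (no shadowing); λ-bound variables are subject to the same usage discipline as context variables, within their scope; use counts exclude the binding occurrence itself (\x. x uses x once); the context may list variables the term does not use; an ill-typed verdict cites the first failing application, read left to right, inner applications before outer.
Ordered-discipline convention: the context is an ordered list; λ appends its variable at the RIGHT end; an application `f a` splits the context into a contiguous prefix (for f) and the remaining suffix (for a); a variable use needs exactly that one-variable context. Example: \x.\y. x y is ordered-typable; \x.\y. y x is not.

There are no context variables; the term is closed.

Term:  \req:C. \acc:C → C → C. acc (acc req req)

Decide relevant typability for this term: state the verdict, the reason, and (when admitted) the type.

yes — none of req, acc goes unused; term : C → (C → C → C) → C → C
variable uses: req [bound]=2, acc [bound]=2
use order (left to right): acc, acc, req, req
typing: ✓ — C → (C → C → C) → C → C
all disciplines: ordered ✗ | linear ✗ | affine ✗ | relevant ✓ | unrestricted ✓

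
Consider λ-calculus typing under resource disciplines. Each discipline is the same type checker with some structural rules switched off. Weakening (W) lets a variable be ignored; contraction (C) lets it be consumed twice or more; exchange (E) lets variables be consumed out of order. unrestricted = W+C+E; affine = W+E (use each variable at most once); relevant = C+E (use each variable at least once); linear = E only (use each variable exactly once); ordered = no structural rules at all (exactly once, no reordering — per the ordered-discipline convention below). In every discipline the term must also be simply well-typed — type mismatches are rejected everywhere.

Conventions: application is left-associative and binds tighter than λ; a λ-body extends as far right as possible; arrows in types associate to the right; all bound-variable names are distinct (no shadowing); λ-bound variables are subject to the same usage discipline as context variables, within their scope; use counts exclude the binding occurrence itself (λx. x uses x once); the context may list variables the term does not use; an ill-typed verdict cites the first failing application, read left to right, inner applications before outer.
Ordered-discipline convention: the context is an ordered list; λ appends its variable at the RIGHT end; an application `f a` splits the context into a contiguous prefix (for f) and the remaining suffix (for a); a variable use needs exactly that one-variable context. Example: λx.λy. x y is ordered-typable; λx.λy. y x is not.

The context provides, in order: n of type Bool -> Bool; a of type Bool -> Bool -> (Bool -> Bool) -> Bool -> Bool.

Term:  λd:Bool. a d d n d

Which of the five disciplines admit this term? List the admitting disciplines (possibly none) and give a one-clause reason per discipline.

accepted by: relevant, unrestricted
variable uses: n ×1; a ×1; d [bound] ×3
use order (left to right): a, d, d, n, d
typing: the term checks, with type Bool -> Bool
ordered ✗ (repeated use of d ×3)
linear ✗ (repeated use of d ×3)
affine ✗ (repeated use of d ×3)
relevant ✓ (every one of n, a, d appears)
unrestricted ✓ (simply typable at Bool -> Bool; W, C, E all held)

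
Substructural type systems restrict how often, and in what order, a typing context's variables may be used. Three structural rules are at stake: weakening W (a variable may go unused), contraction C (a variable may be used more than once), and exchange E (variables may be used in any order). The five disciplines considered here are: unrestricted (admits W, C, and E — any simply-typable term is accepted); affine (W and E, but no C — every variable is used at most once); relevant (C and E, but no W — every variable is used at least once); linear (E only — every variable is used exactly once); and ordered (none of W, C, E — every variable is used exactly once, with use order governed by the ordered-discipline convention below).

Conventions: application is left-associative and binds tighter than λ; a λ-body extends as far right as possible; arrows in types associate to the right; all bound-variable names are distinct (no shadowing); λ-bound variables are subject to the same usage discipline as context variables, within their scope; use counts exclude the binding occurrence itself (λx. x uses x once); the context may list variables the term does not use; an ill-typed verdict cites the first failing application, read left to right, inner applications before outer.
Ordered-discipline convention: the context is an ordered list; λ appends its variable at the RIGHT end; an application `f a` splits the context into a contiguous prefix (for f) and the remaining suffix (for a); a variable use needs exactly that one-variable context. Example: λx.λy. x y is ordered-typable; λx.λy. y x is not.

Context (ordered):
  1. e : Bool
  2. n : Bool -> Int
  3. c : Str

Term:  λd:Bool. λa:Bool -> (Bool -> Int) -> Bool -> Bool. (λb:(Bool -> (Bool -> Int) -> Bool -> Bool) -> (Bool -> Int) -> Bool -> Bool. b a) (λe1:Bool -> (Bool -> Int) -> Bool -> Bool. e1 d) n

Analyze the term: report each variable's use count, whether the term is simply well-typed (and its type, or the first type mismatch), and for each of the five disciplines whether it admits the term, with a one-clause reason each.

counts: e=0, n=1, c=0, d [bound]=1, a [bound]=1, b [bound]=1, e1 [bound]=1
use order (left to right): b, a, e1, d, n
typing: well-typed — term : Bool -> (Bool -> (Bool -> Int) -> Bool -> Bool) -> Bool -> Bool
ordered: ✗ — unused: e, c — weakening required
linear: ✗ — unused: e, c — weakening required
affine: ✓ — no duplicate uses among e, n, c, d, a, b, e1
relevant: ✗ — unused: e, c — weakening required
unrestricted: ✓ — type-checks (Bool -> (Bool -> (Bool -> Int) -> Bool -> Bool) -> Bool -> Bool) and nothing is barred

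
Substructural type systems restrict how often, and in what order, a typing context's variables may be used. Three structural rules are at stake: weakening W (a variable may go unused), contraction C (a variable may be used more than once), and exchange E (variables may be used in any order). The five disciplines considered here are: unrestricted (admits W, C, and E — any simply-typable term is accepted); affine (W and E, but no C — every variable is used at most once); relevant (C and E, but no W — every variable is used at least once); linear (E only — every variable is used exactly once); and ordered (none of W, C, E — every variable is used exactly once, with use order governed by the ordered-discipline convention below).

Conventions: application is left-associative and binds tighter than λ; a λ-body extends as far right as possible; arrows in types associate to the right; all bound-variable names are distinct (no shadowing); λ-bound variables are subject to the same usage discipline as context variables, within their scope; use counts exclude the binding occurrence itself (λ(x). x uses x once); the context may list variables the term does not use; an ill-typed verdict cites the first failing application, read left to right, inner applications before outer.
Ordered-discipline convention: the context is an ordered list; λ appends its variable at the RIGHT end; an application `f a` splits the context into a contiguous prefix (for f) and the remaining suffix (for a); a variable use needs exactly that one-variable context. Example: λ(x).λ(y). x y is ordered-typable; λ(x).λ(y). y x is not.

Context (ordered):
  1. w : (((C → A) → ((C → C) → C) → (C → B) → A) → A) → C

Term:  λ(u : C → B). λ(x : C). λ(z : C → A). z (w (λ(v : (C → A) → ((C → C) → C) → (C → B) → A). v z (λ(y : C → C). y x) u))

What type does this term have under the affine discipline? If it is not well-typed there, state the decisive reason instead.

not well-typed under affine — z ×2 used more than once (contraction)
counts: w=1; u (bound)=1; x (bound)=1; z (bound)=2; v (bound)=1; y (bound)=1
order of uses: z, w, v, z, y, x, u
typing: ✓ — (C → B) → C → (C → A) → A
across the five disciplines: ordered ✗; linear ✗; affine ✗; relevant ✓; unrestricted ✓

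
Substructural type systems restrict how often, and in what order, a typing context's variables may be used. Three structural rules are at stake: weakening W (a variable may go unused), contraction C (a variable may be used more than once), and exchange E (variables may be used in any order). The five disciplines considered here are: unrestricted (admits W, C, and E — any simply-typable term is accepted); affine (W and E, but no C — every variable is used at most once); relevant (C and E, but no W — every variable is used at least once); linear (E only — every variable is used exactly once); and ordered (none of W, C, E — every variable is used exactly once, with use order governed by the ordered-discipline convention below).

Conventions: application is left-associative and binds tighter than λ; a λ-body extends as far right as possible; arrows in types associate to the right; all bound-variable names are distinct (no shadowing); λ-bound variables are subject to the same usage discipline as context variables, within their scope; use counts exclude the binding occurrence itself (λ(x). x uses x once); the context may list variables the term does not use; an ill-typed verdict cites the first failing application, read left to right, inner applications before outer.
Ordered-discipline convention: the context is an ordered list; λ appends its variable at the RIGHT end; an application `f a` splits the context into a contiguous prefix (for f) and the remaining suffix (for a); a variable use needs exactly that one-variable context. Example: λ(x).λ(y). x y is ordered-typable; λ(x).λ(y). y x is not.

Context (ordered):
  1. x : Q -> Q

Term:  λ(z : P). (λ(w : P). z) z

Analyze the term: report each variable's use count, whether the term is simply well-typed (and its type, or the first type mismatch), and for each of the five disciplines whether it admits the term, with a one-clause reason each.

use counts: x: 0×, z [bound]: 2×, w [bound]: 0×
left-to-right use order: z, z
typing: well-typed at P -> P
ordered: ✗ — uses contraction: z ×2; x, w never used (weakening)
linear: ✗ — uses contraction: z ×2; x, w never used (weakening)
affine: ✗ — uses contraction: z ×2
relevant: ✗ — x, w never used (weakening)
unrestricted: ✓ — well-typed at P -> P; no restrictions here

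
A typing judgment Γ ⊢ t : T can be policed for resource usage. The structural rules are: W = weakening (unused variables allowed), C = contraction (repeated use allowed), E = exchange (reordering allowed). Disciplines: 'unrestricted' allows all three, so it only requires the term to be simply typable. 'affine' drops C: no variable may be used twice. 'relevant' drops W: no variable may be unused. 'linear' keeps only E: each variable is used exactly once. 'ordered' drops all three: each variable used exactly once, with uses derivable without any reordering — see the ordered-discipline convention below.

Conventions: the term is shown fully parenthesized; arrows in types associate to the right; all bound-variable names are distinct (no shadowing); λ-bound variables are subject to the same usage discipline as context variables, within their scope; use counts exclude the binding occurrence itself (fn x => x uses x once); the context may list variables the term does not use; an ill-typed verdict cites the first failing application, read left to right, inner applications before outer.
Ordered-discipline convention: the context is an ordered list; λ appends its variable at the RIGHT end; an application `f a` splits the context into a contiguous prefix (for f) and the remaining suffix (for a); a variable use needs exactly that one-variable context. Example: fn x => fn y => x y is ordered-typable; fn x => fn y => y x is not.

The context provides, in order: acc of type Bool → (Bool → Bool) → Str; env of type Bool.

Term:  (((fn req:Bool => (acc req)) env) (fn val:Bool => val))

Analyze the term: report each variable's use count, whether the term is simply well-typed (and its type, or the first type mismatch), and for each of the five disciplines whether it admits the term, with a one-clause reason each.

variable uses: acc ×1; env ×1; req [bound] ×1; val [bound] ×1
uses in reading order: acc, req, env, val
typing: ✓ — Str
ordered: ✓, one use each (acc, env, req, val); ordered split holds
linear: ✓, acc, env, req, val: one use apiece
affine: ✓, at most one use each (acc, env, req, val)
relevant: ✓, every one of acc, env, req, val appears
unrestricted: ✓, type-checks (Str) and nothing is barred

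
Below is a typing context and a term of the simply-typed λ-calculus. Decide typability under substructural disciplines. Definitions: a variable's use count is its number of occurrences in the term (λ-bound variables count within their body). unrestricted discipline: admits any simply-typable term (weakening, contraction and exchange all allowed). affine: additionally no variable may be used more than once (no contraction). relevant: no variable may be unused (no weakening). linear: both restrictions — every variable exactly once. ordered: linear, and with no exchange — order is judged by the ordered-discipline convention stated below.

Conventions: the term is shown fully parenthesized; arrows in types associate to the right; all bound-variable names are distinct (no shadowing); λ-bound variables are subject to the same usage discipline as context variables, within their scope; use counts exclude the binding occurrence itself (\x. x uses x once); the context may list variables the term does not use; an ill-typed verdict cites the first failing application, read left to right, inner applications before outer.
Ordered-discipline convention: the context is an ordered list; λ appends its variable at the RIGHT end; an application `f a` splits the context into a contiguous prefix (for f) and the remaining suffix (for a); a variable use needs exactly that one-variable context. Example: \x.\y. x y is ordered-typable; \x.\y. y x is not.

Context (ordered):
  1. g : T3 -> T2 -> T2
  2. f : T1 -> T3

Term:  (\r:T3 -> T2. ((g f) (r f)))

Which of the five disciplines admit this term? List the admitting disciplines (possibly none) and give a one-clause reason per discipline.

admitted by: none
variable uses: g: 1×; f: 2×; r (bound): 1×
order of uses: g, f, r, f
typing: ill-typed: argument of type T1 -> T3 where T3 is required
ordered ✗ (not simply typable)
linear ✗ (fails simple typing)
affine ✗ (a type mismatch blocks all five)
relevant ✗ (the type mismatch rejects it)
unrestricted ✗ (not simply typable)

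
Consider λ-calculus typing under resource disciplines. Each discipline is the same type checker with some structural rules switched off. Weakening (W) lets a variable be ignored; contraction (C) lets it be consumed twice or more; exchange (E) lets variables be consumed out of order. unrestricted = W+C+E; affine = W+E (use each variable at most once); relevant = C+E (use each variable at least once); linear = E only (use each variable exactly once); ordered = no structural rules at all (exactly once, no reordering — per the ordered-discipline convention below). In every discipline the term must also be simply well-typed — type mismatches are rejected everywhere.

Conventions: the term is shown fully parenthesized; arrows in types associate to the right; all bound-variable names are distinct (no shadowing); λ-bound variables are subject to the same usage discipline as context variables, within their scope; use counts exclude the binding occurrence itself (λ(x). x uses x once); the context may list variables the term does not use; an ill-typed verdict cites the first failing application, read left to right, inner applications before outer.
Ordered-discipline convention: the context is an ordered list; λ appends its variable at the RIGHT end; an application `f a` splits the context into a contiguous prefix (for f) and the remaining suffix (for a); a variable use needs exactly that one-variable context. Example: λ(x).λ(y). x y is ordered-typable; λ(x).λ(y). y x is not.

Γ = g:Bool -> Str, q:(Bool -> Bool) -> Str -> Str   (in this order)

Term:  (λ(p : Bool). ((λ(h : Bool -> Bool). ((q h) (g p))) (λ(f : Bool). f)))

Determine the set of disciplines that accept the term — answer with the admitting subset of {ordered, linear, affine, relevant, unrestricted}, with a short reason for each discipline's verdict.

admitting disciplines: linear, affine, relevant, unrestricted
variable uses: g: 1×; q: 1×; p (bound): 1×; h (bound): 1×; f (bound): 1×
use order (left to right): q, h, g, p, f
typing: well-typed — term : Bool -> Str
ordered: ✗, no contiguous prefix/suffix split fits q, h, g, p, f
linear: ✓, each of g, q, p, h, f used exactly once
affine: ✓, g, q, p, h, f: no repeats, contraction unneeded
relevant: ✓, every one of g, q, p, h, f appears
unrestricted: ✓, typability at Bool -> Str is all that's needed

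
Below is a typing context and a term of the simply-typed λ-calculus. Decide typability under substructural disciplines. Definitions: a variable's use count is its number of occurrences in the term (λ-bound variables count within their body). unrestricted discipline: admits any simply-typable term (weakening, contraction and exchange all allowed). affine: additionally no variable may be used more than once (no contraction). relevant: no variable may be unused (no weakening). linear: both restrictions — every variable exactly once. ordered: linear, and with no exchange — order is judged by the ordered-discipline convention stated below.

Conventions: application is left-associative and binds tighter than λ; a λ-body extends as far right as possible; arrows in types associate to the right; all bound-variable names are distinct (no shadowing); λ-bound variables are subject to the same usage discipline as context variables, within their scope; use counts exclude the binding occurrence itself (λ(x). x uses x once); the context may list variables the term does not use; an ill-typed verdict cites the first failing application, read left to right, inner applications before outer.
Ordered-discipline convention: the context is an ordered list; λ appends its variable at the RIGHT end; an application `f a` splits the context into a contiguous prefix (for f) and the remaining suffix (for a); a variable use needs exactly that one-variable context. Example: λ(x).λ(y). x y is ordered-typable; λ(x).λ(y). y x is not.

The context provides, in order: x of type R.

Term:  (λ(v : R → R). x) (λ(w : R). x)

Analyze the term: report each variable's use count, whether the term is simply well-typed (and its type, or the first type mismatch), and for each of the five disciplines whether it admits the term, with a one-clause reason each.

counts: x=2; v (bound)=0; w (bound)=0
uses in reading order: x, x
typing: ✓ — R
ordered: ✗, repeated use of x ×2; unused: v, w — weakening required
linear: ✗, repeated use of x ×2; unused: v, w — weakening required
affine: ✗, repeated use of x ×2
relevant: ✗, unused: v, w — weakening required
unrestricted: ✓, type-checks (R) and nothing is barred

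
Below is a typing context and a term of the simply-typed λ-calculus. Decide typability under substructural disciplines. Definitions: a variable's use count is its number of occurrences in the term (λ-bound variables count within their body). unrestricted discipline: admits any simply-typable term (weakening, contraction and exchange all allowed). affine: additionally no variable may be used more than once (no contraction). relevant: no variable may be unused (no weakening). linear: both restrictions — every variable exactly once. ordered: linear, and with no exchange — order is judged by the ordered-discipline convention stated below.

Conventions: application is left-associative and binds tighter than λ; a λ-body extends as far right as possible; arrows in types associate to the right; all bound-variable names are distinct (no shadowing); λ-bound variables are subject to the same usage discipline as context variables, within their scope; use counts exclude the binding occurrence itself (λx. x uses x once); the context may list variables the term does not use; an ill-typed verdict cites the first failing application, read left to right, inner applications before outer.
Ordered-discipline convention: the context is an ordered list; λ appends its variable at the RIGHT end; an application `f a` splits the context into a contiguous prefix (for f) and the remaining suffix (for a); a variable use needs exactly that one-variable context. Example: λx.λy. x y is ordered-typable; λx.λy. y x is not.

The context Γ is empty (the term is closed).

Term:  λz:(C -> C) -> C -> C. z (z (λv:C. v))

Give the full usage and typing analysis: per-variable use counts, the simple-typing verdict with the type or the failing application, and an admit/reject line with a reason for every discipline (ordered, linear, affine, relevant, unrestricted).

counts: z (λ-bound)=2, v (λ-bound)=1
left-to-right use order: z, z, v
typing: well-typed at ((C -> C) -> C -> C) -> C -> C
ordered: ✗, repeated use of z ×2
linear: ✗, repeated use of z ×2
affine: ✗, repeated use of z ×2
relevant: ✓, at least one use each (z, v)
unrestricted: ✓, well-typed at ((C -> C) -> C -> C) -> C -> C; no restrictions here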